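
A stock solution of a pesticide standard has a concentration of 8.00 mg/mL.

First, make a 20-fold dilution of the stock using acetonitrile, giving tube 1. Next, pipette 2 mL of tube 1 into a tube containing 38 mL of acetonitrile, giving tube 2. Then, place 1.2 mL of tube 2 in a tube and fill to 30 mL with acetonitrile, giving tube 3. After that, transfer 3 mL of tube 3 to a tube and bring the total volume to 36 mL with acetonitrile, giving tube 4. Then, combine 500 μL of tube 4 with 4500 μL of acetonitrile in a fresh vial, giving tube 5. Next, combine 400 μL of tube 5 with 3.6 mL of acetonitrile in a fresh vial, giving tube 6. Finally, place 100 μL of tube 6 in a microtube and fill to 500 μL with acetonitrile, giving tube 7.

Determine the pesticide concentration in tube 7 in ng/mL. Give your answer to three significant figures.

0.133 ng/mL

Step 1: 20-fold → factor 20
Step 2: 2 mL + 38 mL = 40 mL total → factor 40/2 = 20
Step 3: 1.2 mL brought to 30 mL → factor 30/1.2 = 25
Step 4: 3 mL brought to 36 mL → factor 36/3 = 12
Step 5: 500 μL + 4500 μL = 5000 μL total → factor 5000/500 = 10
Step 6: 400 μL + 3.6 mL = 4000 μL total → factor 4000/400 = 10
Step 7: 100 μL brought to 500 μL → factor 500/100 = 5
Overall dilution factor = 20 × 20 × 25 × 12 × 10 × 10 × 5 = 6 × 10^7
Final = 8.00 mg/mL / 6 × 10^7 = 1.333 × 10^-7 mg/mL = 0.133 ng/mL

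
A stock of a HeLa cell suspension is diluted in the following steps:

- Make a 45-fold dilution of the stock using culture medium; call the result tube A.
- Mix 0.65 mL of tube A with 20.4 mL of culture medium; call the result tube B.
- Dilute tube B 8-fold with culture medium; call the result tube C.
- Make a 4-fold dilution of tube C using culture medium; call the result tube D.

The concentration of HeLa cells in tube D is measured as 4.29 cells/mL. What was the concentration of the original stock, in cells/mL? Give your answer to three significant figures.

Step 1: 45-fold → factor 45
Step 2: 0.65 mL + 20.4 mL = 21.05 mL total → factor 21.05/0.65 = 32.385
Step 3: 8-fold → factor 8
Step 4: 4-fold → factor 4
Overall dilution factor = 45 × 32.385 × 8 × 4 = 46634
Stock = 4.29 cells/mL × 46634 = 2.00 × 10^5 cells/mL

2.00 × 10^5 cells/mL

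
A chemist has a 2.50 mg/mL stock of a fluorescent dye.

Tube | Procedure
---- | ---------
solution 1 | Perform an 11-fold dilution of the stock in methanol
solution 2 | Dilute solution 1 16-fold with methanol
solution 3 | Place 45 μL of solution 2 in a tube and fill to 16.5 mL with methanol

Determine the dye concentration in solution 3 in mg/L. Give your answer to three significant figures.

Step 1: 11-fold → factor 11
Step 2: 16-fold → factor 16
Step 3: 45 μL brought to 16.5 mL → factor 16500/45 = 366.67
Overall dilution factor = 11 × 16 × 366.67 = 64533
Final = 2.50 mg/mL / 64533 = 3.874 × 10^-5 mg/mL = 0.0387 mg/L

0.0387 mg/L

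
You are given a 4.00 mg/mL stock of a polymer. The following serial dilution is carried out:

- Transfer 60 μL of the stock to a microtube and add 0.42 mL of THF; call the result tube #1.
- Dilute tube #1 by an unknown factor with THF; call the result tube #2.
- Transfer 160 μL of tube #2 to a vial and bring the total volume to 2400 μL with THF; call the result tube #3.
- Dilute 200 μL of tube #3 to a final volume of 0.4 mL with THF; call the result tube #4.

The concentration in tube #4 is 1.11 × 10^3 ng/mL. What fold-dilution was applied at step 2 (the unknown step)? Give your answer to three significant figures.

15.0-fold

Step 1: 60 μL + 0.42 mL = 480 μL total → factor 480/60 = 8
Step 2: unknown factor x
Step 3: 160 μL brought to 2400 μL → factor 2400/160 = 15
Step 4: 200 μL brought to 0.4 mL → factor 400/200 = 2
Product of known-step factors = 240
Overall factor = 4.00 mg/mL / (1.11 × 10^3 ng/mL) = 3603.6
x = 3603.6 / 240 = 15.0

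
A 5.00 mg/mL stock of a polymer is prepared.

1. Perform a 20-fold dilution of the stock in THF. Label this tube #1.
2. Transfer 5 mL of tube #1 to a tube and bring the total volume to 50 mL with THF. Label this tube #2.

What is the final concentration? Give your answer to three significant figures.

Step 1: 20-fold → factor 20
Step 2: 5 mL brought to 50 mL → factor 50/5 = 10
Overall dilution factor = 20 × 10 = 200
Final = 5.00 mg/mL / 200 = 0.0250 mg/mL

0.0250 mg/mL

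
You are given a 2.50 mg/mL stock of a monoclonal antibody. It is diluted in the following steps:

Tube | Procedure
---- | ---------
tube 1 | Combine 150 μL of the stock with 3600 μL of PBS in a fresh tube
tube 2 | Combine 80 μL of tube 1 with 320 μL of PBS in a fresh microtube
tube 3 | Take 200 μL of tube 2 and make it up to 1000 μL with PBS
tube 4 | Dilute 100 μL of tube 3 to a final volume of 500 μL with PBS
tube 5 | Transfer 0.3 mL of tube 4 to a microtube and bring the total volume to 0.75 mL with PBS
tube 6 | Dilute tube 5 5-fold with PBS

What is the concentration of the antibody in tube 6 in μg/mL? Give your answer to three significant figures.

0.0640 μg/mL

Step 1: 150 μL + 3600 μL = 3750 μL total → factor 3750/150 = 25
Step 2: 80 μL + 320 μL = 400 μL total → factor 400/80 = 5
Step 3: 200 μL brought to 1000 μL → factor 1000/200 = 5
Step 4: 100 μL brought to 500 μL → factor 500/100 = 5
Step 5: 0.3 mL brought to 0.75 mL → factor 0.75/0.3 = 2.5
Step 6: 5-fold → factor 5
Overall dilution factor = 25 × 5 × 5 × 5 × 2.5 × 5 = 39062
Final = 2.50 mg/mL / 39062 = 6.400 × 10^-5 mg/mL = 0.0640 μg/mL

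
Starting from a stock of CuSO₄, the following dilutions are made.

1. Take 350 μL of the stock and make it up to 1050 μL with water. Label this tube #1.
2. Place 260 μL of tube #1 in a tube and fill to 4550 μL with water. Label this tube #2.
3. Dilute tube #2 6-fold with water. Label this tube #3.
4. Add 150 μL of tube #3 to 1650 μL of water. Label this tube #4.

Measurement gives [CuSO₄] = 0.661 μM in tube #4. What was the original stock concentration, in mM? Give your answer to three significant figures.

Step 1: 350 μL brought to 1050 μL → factor 1050/350 = 3
Step 2: 260 μL brought to 4550 μL → factor 4550/260 = 17.5
Step 3: 6-fold → factor 6
Step 4: 150 μL + 1650 μL = 1800 μL total → factor 1800/150 = 12
Overall dilution factor = 3 × 17.5 × 6 × 12 = 3780
Stock = 0.661 μM × 3780 = 2499 μM = 2.50 mM

2.50 mM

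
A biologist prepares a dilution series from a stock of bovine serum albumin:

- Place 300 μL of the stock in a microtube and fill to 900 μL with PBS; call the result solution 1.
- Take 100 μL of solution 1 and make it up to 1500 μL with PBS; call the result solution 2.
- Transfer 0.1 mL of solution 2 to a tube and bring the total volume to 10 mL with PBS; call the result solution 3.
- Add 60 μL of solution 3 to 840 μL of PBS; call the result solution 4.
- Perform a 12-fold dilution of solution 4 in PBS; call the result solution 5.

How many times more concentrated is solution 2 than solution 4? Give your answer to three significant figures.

Step 1: 300 μL brought to 900 μL → factor 900/300 = 3
Step 2: 100 μL brought to 1500 μL → factor 1500/100 = 15
Step 3: 0.1 mL brought to 10 mL → factor 10/0.1 = 100
Step 4: 60 μL + 840 μL = 900 μL total → factor 900/60 = 15
Dilution factor to solution 2 = 45; to solution 4 = 67500
[solution 2]/[solution 4] = (factor to solution 4)/(factor to solution 2) = 67500/45 = 1.50 × 10^3

1.50 × 10^3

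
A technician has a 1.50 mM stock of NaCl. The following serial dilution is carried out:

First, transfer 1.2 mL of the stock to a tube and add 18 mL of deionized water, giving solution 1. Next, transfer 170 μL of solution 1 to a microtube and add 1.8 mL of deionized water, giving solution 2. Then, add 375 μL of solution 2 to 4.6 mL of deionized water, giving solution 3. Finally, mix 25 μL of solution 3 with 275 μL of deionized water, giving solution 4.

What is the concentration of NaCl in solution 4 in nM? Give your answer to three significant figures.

50.8 nM

Step 1: 1.2 mL + 18 mL = 19.2 mL total → factor 19.2/1.2 = 16
Step 2: 170 μL + 1.8 mL = 1970 μL total → factor 1970/170 = 11.588
Step 3: 375 μL + 4.6 mL = 4975 μL total → factor 4975/375 = 13.267
Step 4: 25 μL + 275 μL = 300 μL total → factor 300/25 = 12
Overall dilution factor = 16 × 11.588 × 13.267 × 12 = 29518
Final = 1.50 mM / 29518 = 5.082 × 10^-5 mM = 50.8 nM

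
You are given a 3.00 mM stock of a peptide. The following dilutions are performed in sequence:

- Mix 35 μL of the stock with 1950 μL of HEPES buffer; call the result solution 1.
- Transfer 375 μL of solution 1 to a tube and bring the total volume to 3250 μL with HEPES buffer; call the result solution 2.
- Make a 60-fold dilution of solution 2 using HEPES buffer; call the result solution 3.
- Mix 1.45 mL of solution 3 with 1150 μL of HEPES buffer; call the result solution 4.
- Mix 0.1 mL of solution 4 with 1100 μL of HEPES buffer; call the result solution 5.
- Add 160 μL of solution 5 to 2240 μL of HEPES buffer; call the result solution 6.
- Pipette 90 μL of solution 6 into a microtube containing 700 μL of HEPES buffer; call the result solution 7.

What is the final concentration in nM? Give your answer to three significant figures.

Step 1: 35 μL + 1950 μL = 1985 μL total → factor 1985/35 = 56.714
Step 2: 375 μL brought to 3250 μL → factor 3250/375 = 8.6667
Step 3: 60-fold → factor 60
Step 4: 1.45 mL + 1150 μL = 2.6 mL total → factor 2.6/1.45 = 1.7931
Step 5: 0.1 mL + 1100 μL = 1.2 mL total → factor 1.2/0.1 = 12
Step 6: 160 μL + 2240 μL = 2400 μL total → factor 2400/160 = 15
Step 7: 90 μL + 700 μL = 790 μL total → factor 790/90 = 8.7778
Overall dilution factor = 56.714 × 8.6667 × 60 × 1.7931 × 12 × 15 × 8.7778 = 8.3552 × 10^7
Final = 3.00 mM / 8.3552 × 10^7 = 3.591 × 10^-8 mM = 0.0359 nM

0.0359 nM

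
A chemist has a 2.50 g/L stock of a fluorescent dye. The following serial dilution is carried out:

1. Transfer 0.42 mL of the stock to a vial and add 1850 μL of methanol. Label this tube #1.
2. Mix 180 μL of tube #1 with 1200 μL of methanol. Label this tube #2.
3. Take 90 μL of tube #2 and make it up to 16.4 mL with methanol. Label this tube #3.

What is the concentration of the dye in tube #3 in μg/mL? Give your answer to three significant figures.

0.331 μg/mL

Step 1: 0.42 mL + 1850 μL = 2.27 mL total → factor 2.27/0.42 = 5.4048
Step 2: 180 μL + 1200 μL = 1380 μL total → factor 1380/180 = 7.6667
Step 3: 90 μL brought to 16.4 mL → factor 16400/90 = 182.22
Overall dilution factor = 5.4048 × 7.6667 × 182.22 = 7550.7
Final = 2.50 g/L / 7550.7 = 0.0003311 g/L = 0.331 μg/mL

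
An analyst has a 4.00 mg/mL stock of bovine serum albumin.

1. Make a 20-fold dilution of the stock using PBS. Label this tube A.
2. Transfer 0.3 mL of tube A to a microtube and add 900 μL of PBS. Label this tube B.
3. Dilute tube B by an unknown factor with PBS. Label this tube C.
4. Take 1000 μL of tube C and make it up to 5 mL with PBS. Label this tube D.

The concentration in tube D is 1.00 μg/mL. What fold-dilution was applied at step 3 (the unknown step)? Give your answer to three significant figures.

Step 1: 20-fold → factor 20
Step 2: 0.3 mL + 900 μL = 1.2 mL total → factor 1.2/0.3 = 4
Step 3: unknown factor x
Step 4: 1000 μL brought to 5 mL → factor 5000/1000 = 5
Product of known-step factors = 400
Overall factor = 4.00 mg/mL / (1.00 μg/mL) = 4000
x = 4000 / 400 = 10.0

10.0-fold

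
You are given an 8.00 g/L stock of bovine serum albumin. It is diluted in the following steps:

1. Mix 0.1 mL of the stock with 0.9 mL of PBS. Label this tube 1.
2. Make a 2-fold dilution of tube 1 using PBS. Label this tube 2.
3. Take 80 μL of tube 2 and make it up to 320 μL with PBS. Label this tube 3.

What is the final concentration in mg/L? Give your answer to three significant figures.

100 mg/L

Step 1: 0.1 mL + 0.9 mL = 1 mL total → factor 1/0.1 = 10
Step 2: 2-fold → factor 2
Step 3: 80 μL brought to 320 μL → factor 320/80 = 4
Overall dilution factor = 10 × 2 × 4 = 80
Final = 8.00 g/L / 80 = 0.1000 g/L = 100 mg/L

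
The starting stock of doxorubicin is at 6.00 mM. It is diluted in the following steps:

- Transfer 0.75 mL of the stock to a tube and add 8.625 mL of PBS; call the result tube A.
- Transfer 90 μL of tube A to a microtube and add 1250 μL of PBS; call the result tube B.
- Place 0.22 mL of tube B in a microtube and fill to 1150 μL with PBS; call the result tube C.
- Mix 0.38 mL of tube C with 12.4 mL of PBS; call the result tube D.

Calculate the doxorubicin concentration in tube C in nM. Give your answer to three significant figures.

Step 1: 0.75 mL + 8.625 mL = 9.375 mL total → factor 9.375/0.75 = 12.5
Step 2: 90 μL + 1250 μL = 1340 μL total → factor 1340/90 = 14.889
Step 3: 0.22 mL brought to 1150 μL → factor 1.15/0.22 = 5.2273
Dilution factor through tube C = 12.5 × 14.889 × 5.2273 = 972.85
[tube C] = 6.00 mM / 972.85 = 0.006167 mM = 6.17 × 10^3 nM

6.17 × 10^3 nM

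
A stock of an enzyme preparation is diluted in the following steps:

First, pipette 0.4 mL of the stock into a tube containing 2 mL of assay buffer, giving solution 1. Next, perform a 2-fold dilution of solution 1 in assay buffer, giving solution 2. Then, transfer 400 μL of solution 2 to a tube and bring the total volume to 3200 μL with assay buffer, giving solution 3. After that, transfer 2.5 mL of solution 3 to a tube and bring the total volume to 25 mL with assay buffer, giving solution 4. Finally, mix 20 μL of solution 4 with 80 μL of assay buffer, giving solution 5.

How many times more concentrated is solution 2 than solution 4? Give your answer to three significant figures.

80.0

Step 1: 0.4 mL + 2 mL = 2.4 mL total → factor 2.4/0.4 = 6
Step 2: 2-fold → factor 2
Step 3: 400 μL brought to 3200 μL → factor 3200/400 = 8
Step 4: 2.5 mL brought to 25 mL → factor 25/2.5 = 10
Dilution factor to solution 2 = 12; to solution 4 = 960
[solution 2]/[solution 4] = (factor to solution 4)/(factor to solution 2) = 960/12 = 80.0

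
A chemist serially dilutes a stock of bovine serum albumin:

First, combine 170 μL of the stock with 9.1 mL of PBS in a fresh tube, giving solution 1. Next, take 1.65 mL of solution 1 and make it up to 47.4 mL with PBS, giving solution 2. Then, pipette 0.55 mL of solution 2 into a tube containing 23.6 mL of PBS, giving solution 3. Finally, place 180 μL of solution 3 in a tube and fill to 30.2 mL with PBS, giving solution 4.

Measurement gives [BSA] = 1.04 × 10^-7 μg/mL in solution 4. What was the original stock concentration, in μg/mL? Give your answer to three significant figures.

1.20 μg/mL

Step 1: 170 μL + 9.1 mL = 9270 μL total → factor 9270/170 = 54.529
Step 2: 1.65 mL brought to 47.4 mL → factor 47.4/1.65 = 28.727
Step 3: 0.55 mL + 23.6 mL = 24.15 mL total → factor 24.15/0.55 = 43.909
Step 4: 180 μL brought to 30.2 mL → factor 30200/180 = 167.78
Overall dilution factor = 54.529 × 28.727 × 43.909 × 167.78 = 1.154 × 10^7
Stock = 1.04 × 10^-7 μg/mL × 1.154 × 10^7 = 1.20 μg/mL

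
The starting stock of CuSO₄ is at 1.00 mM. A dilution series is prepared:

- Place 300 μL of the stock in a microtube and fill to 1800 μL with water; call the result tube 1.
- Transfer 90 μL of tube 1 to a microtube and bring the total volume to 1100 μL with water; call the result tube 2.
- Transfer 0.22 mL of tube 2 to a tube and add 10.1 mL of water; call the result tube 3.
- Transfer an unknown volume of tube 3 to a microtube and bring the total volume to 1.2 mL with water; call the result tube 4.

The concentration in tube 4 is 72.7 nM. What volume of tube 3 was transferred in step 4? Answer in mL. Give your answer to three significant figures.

0.300 mL

Step 1: 300 μL brought to 1800 μL → factor 1800/300 = 6
Step 2: 90 μL brought to 1100 μL → factor 1100/90 = 12.222
Step 3: 0.22 mL + 10.1 mL = 10.32 mL total → factor 10.32/0.22 = 46.909
Step 4: v brought to 1.2 mL → factor = 1.2 mL/v
Product of known-step factors = 3440
Overall factor = 1.00 mM / (72.7 nM) = 13755
Step-4 factor = 13755 / 3440 = 3.9986
v = 1.2 mL / 3.9986 = 0.300 mL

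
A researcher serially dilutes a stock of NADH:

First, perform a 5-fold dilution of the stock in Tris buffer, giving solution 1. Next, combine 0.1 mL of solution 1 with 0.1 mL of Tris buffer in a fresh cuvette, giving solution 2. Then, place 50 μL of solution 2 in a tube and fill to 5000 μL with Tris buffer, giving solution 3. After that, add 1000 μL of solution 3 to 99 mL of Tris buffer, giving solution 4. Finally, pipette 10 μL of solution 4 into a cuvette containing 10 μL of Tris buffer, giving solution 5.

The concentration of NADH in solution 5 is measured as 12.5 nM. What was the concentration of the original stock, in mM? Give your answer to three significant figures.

Step 1: 5-fold → factor 5
Step 2: 0.1 mL + 0.1 mL = 0.2 mL total → factor 0.2/0.1 = 2
Step 3: 50 μL brought to 5000 μL → factor 5000/50 = 100
Step 4: 1000 μL + 99 mL = 1 × 10^5 μL total → factor 1 × 10^5/1000 = 100
Step 5: 10 μL + 10 μL = 20 μL total → factor 20/10 = 2
Overall dilution factor = 5 × 2 × 100 × 100 × 2 = 2 × 10^5
Stock = 12.5 nM × 2 × 10^5 = 2.500 × 10^6 nM = 2.50 mM

2.50 mM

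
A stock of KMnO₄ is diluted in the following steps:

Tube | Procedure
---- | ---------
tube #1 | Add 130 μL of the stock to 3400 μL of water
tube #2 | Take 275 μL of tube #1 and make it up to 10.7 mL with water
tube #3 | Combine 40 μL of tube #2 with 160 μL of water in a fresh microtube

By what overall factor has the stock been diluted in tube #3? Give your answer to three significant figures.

Step 1: 130 μL + 3400 μL = 3530 μL total → factor 3530/130 = 27.154
Step 2: 275 μL brought to 10.7 mL → factor 10700/275 = 38.909
Step 3: 40 μL + 160 μL = 200 μL total → factor 200/40 = 5
Overall dilution factor = 27.154 × 38.909 × 5 = 5282.7

5.28 × 10^3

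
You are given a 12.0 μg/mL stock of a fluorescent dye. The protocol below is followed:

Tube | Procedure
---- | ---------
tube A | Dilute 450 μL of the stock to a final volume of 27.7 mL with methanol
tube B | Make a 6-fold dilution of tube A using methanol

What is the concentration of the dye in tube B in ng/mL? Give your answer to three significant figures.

Step 1: 450 μL brought to 27.7 mL → factor 27700/450 = 61.556
Step 2: 6-fold → factor 6
Overall dilution factor = 61.556 × 6 = 369.33
Final = 12.0 μg/mL / 369.33 = 0.03249 μg/mL = 32.5 ng/mL

32.5 ng/mL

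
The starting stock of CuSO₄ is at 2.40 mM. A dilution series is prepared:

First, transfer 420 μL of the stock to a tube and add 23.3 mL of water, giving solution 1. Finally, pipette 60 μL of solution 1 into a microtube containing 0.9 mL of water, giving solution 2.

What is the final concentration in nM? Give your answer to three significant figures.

2.66 × 10^3 nM

Step 1: 420 μL + 23.3 mL = 23720 μL total → factor 23720/420 = 56.476
Step 2: 60 μL + 0.9 mL = 960 μL total → factor 960/60 = 16
Overall dilution factor = 56.476 × 16 = 903.62
Final = 2.40 mM / 903.62 = 0.002656 mM = 2.66 × 10^3 nM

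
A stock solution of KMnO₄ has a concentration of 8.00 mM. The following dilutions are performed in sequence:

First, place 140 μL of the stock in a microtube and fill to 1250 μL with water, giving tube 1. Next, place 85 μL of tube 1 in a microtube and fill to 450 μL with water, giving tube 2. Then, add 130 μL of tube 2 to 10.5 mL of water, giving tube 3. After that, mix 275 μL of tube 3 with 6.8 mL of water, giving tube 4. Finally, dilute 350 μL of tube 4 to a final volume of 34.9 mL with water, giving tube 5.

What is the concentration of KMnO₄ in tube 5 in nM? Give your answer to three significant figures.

Step 1: 140 μL brought to 1250 μL → factor 1250/140 = 8.9286
Step 2: 85 μL brought to 450 μL → factor 450/85 = 5.2941
Step 3: 130 μL + 10.5 mL = 10630 μL total → factor 10630/130 = 81.769
Step 4: 275 μL + 6.8 mL = 7075 μL total → factor 7075/275 = 25.727
Step 5: 350 μL brought to 34.9 mL → factor 34900/350 = 99.714
Overall dilution factor = 8.9286 × 5.2941 × 81.769 × 25.727 × 99.714 = 9.9155 × 10^6
Final = 8.00 mM / 9.9155 × 10^6 = 8.068 × 10^-7 mM = 0.807 nM

0.807 nM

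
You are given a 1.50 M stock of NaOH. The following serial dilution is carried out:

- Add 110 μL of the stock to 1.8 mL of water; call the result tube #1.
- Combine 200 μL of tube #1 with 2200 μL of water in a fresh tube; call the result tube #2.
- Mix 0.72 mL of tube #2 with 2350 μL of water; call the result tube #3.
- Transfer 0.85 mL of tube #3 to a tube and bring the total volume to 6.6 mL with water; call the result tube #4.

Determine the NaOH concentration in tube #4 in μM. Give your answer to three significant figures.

217 μM

Step 1: 110 μL + 1.8 mL = 1910 μL total → factor 1910/110 = 17.364
Step 2: 200 μL + 2200 μL = 2400 μL total → factor 2400/200 = 12
Step 3: 0.72 mL + 2350 μL = 3.07 mL total → factor 3.07/0.72 = 4.2639
Step 4: 0.85 mL brought to 6.6 mL → factor 6.6/0.85 = 7.7647
Overall dilution factor = 17.364 × 12 × 4.2639 × 7.7647 = 6898.5
Final = 1.50 M / 6898.5 = 0.0002174 M = 217 μM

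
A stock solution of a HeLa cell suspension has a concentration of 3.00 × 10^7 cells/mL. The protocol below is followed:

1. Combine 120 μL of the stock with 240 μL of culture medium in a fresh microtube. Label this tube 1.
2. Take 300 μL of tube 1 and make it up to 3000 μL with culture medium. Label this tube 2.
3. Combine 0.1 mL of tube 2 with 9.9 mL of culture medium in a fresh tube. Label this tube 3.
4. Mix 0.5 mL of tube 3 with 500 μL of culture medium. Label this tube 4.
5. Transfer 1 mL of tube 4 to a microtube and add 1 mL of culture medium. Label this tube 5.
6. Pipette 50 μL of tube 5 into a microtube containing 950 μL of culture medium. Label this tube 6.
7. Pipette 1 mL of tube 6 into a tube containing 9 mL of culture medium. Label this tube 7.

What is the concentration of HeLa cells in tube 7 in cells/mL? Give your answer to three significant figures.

12.5 cells/mL

Step 1: 120 μL + 240 μL = 360 μL total → factor 360/120 = 3
Step 2: 300 μL brought to 3000 μL → factor 3000/300 = 10
Step 3: 0.1 mL + 9.9 mL = 10 mL total → factor 10/0.1 = 100
Step 4: 0.5 mL + 500 μL = 1 mL total → factor 1/0.5 = 2
Step 5: 1 mL + 1 mL = 2 mL total → factor 2/1 = 2
Step 6: 50 μL + 950 μL = 1000 μL total → factor 1000/50 = 20
Step 7: 1 mL + 9 mL = 10 mL total → factor 10/1 = 10
Overall dilution factor = 3 × 10 × 100 × 2 × 2 × 20 × 10 = 2.4 × 10^6
Final = 3.00 × 10^7 cells/mL / 2.4 × 10^6 = 12.5 cells/mL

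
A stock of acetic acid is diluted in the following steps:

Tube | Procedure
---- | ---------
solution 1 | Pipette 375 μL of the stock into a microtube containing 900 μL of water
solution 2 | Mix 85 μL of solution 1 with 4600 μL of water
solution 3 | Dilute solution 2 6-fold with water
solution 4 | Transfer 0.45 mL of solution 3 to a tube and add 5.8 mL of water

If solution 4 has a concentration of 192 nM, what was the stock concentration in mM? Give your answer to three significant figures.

3.00 mM

Step 1: 375 μL + 900 μL = 1275 μL total → factor 1275/375 = 3.4
Step 2: 85 μL + 4600 μL = 4685 μL total → factor 4685/85 = 55.118
Step 3: 6-fold → factor 6
Step 4: 0.45 mL + 5.8 mL = 6.25 mL total → factor 6.25/0.45 = 13.889
Overall dilution factor = 3.4 × 55.118 × 6 × 13.889 = 15617
Stock = 192 nM × 15617 = 2.998 × 10^6 nM = 3.00 mM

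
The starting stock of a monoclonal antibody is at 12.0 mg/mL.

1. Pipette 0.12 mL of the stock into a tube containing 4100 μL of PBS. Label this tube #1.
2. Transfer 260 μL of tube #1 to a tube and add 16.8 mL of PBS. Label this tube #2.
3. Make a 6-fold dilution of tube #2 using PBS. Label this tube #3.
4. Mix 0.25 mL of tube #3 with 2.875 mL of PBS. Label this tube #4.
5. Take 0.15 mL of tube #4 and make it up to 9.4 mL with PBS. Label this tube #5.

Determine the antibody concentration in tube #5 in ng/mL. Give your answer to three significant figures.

1.11 ng/mL

Step 1: 0.12 mL + 4100 μL = 4.22 mL total → factor 4.22/0.12 = 35.167
Step 2: 260 μL + 16.8 mL = 17060 μL total → factor 17060/260 = 65.615
Step 3: 6-fold → factor 6
Step 4: 0.25 mL + 2.875 mL = 3.125 mL total → factor 3.125/0.25 = 12.5
Step 5: 0.15 mL brought to 9.4 mL → factor 9.4/0.15 = 62.667
Overall dilution factor = 35.167 × 65.615 × 6 × 12.5 × 62.667 = 1.0845 × 10^7
Final = 12.0 mg/mL / 1.0845 × 10^7 = 1.106 × 10^-6 mg/mL = 1.11 ng/mL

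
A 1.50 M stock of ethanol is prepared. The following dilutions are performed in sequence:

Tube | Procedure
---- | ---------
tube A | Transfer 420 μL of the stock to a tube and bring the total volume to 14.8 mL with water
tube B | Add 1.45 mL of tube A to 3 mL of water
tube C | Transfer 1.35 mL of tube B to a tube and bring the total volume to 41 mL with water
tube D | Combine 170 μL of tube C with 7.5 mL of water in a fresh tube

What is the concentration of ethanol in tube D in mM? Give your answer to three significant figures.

Step 1: 420 μL brought to 14.8 mL → factor 14800/420 = 35.238
Step 2: 1.45 mL + 3 mL = 4.45 mL total → factor 4.45/1.45 = 3.069
Step 3: 1.35 mL brought to 41 mL → factor 41/1.35 = 30.37
Step 4: 170 μL + 7.5 mL = 7670 μL total → factor 7670/170 = 45.118
Dilution factor through tube D = 35.238 × 3.069 × 30.37 × 45.118 = 1.4818 × 10^5
[tube D] = 1.50 M / 1.4818 × 10^5 = 1.012 × 10^-5 M = 0.0101 mM

0.0101 mM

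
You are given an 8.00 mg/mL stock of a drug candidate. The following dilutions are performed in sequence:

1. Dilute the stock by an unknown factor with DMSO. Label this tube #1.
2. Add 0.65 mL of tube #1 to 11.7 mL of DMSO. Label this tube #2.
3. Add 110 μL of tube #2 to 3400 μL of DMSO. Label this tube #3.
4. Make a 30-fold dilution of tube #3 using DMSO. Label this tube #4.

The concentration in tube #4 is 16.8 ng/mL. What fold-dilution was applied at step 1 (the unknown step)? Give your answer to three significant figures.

26.2-fold

Step 1: unknown factor x
Step 2: 0.65 mL + 11.7 mL = 12.35 mL total → factor 12.35/0.65 = 19
Step 3: 110 μL + 3400 μL = 3510 μL total → factor 3510/110 = 31.909
Step 4: 30-fold → factor 30
Product of known-step factors = 18188
Overall factor = 8.00 mg/mL / (16.8 ng/mL) = 4.7619 × 10^5
x = 4.7619 × 10^5 / 18188 = 26.2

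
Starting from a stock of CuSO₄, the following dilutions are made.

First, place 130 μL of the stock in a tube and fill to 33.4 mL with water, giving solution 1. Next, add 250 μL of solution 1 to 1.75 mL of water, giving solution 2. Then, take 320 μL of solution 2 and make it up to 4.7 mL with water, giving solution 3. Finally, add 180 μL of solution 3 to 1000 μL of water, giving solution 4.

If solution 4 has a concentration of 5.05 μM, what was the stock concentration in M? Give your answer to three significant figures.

Step 1: 130 μL brought to 33.4 mL → factor 33400/130 = 256.92
Step 2: 250 μL + 1.75 mL = 2000 μL total → factor 2000/250 = 8
Step 3: 320 μL brought to 4.7 mL → factor 4700/320 = 14.688
Step 4: 180 μL + 1000 μL = 1180 μL total → factor 1180/180 = 6.5556
Overall dilution factor = 256.92 × 8 × 14.688 × 6.5556 = 1.979 × 10^5
Stock = 5.05 μM × 1.979 × 10^5 = 9.994 × 10^5 μM = 0.999 M

0.999 M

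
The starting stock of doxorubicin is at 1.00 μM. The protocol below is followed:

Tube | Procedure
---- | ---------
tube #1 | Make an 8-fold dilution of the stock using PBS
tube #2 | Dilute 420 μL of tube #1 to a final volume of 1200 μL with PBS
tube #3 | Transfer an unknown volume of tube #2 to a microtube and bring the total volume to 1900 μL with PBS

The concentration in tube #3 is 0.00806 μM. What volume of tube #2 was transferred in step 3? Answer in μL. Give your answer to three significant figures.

350 μL

Step 1: 8-fold → factor 8
Step 2: 420 μL brought to 1200 μL → factor 1200/420 = 2.8571
Step 3: v brought to 1900 μL → factor = 1900 μL/v
Product of known-step factors = 22.857
Overall factor = 1.00 μM / (0.00806 μM) = 124.07
Step-3 factor = 124.07 / 22.857 = 5.428
v = 1900 μL / 5.428 = 350 μL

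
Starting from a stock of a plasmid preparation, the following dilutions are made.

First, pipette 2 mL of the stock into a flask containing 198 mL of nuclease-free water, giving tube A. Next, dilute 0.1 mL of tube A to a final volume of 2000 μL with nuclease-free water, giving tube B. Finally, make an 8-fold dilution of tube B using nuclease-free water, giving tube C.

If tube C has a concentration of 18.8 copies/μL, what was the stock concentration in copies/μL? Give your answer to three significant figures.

3.01 × 10^5 copies/μL

Step 1: 2 mL + 198 mL = 200 mL total → factor 200/2 = 100
Step 2: 0.1 mL brought to 2000 μL → factor 2/0.1 = 20
Step 3: 8-fold → factor 8
Overall dilution factor = 100 × 20 × 8 = 16000
Stock = 18.8 copies/μL × 16000 = 3.01 × 10^5 copies/μL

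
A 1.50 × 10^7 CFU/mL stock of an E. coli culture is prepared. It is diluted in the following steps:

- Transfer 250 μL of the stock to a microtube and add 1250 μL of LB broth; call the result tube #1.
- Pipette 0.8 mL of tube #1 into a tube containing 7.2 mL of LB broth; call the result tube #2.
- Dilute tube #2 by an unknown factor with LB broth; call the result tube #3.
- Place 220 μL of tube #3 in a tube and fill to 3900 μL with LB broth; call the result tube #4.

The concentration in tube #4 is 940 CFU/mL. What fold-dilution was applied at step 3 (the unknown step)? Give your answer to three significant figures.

Step 1: 250 μL + 1250 μL = 1500 μL total → factor 1500/250 = 6
Step 2: 0.8 mL + 7.2 mL = 8 mL total → factor 8/0.8 = 10
Step 3: unknown factor x
Step 4: 220 μL brought to 3900 μL → factor 3900/220 = 17.727
Product of known-step factors = 1063.6
Overall factor = 1.50 × 10^7 CFU/mL / (940 CFU/mL) = 15957
x = 15957 / 1063.6 = 15.0

15.0-fold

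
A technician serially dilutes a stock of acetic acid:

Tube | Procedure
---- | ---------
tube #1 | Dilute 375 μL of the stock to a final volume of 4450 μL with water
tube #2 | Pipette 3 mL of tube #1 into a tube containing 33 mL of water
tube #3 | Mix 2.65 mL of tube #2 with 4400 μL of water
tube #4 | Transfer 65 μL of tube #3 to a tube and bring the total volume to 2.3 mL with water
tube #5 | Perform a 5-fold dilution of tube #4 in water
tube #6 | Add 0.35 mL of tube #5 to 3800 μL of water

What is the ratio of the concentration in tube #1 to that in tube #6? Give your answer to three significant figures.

6.70 × 10^4

Step 1: 375 μL brought to 4450 μL → factor 4450/375 = 11.867
Step 2: 3 mL + 33 mL = 36 mL total → factor 36/3 = 12
Step 3: 2.65 mL + 4400 μL = 7.05 mL total → factor 7.05/2.65 = 2.6604
Step 4: 65 μL brought to 2.3 mL → factor 2300/65 = 35.385
Step 5: 5-fold → factor 5
Step 6: 0.35 mL + 3800 μL = 4.15 mL total → factor 4.15/0.35 = 11.857
Dilution factor to tube #1 = 11.867; to tube #6 = 7.9473 × 10^5
[tube #1]/[tube #6] = (factor to tube #6)/(factor to tube #1) = 7.9473 × 10^5/11.867 = 6.70 × 10^4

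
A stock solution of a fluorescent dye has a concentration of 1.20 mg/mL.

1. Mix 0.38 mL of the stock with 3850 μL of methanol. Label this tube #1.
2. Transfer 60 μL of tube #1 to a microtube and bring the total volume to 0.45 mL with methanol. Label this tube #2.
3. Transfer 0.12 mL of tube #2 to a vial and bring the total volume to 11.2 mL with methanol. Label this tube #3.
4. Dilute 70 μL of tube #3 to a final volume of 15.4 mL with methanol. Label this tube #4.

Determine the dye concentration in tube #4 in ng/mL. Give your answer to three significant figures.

Step 1: 0.38 mL + 3850 μL = 4.23 mL total → factor 4.23/0.38 = 11.132
Step 2: 60 μL brought to 0.45 mL → factor 450/60 = 7.5
Step 3: 0.12 mL brought to 11.2 mL → factor 11.2/0.12 = 93.333
Step 4: 70 μL brought to 15.4 mL → factor 15400/70 = 220
Overall dilution factor = 11.132 × 7.5 × 93.333 × 220 = 1.7143 × 10^6
Final = 1.20 mg/mL / 1.7143 × 10^6 = 7.000 × 10^-7 mg/mL = 0.700 ng/mL

0.700 ng/mL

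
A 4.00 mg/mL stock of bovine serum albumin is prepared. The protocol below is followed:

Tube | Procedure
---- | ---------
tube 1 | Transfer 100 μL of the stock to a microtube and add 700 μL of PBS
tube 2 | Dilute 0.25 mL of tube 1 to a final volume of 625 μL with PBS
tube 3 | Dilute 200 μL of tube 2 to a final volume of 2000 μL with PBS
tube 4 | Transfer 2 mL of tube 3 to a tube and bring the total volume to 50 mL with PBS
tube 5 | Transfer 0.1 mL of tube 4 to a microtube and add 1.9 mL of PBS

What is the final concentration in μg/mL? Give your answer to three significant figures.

Step 1: 100 μL + 700 μL = 800 μL total → factor 800/100 = 8
Step 2: 0.25 mL brought to 625 μL → factor 0.625/0.25 = 2.5
Step 3: 200 μL brought to 2000 μL → factor 2000/200 = 10
Step 4: 2 mL brought to 50 mL → factor 50/2 = 25
Step 5: 0.1 mL + 1.9 mL = 2 mL total → factor 2/0.1 = 20
Overall dilution factor = 8 × 2.5 × 10 × 25 × 20 = 1 × 10^5
Final = 4.00 mg/mL / 1 × 10^5 = 4.000 × 10^-5 mg/mL = 0.0400 μg/mL

0.0400 μg/mL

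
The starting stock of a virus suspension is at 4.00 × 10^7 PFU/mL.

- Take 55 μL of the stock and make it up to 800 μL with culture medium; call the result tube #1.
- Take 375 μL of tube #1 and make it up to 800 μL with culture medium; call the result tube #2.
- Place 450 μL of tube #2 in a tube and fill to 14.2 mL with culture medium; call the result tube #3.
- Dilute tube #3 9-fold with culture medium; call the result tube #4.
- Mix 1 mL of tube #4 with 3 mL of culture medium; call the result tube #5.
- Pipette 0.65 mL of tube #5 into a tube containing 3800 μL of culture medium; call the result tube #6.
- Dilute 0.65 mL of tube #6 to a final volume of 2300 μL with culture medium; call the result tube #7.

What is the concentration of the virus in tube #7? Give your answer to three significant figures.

Step 1: 55 μL brought to 800 μL → factor 800/55 = 14.545
Step 2: 375 μL brought to 800 μL → factor 800/375 = 2.1333
Step 3: 450 μL brought to 14.2 mL → factor 14200/450 = 31.556
Step 4: 9-fold → factor 9
Step 5: 1 mL + 3 mL = 4 mL total → factor 4/1 = 4
Step 6: 0.65 mL + 3800 μL = 4.45 mL total → factor 4.45/0.65 = 6.8462
Step 7: 0.65 mL brought to 2300 μL → factor 2.3/0.65 = 3.5385
Overall dilution factor = 14.545 × 2.1333 × 31.556 × 9 × 4 × 6.8462 × 3.5385 = 8.5394 × 10^5
Final = 4.00 × 10^7 PFU/mL / 8.5394 × 10^5 = 46.8 PFU/mL

46.8 PFU/mL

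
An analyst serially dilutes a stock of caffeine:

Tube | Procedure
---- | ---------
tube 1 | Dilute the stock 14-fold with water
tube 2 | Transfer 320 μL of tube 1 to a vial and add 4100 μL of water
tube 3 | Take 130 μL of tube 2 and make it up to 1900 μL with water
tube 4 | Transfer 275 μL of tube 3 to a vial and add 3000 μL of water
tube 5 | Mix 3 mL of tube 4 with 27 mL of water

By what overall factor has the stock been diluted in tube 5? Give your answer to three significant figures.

Step 1: 14-fold → factor 14
Step 2: 320 μL + 4100 μL = 4420 μL total → factor 4420/320 = 13.812
Step 3: 130 μL brought to 1900 μL → factor 1900/130 = 14.615
Step 4: 275 μL + 3000 μL = 3275 μL total → factor 3275/275 = 11.909
Step 5: 3 mL + 27 mL = 30 mL total → factor 30/3 = 10
Overall dilution factor = 14 × 13.812 × 14.615 × 11.909 × 10 = 3.3658 × 10^5

3.37 × 10^5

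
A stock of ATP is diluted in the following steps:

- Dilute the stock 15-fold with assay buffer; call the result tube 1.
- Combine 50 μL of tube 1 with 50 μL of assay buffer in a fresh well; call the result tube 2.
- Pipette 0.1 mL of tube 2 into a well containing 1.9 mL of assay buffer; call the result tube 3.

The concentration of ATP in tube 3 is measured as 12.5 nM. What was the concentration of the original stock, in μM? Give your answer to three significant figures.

Step 1: 15-fold → factor 15
Step 2: 50 μL + 50 μL = 100 μL total → factor 100/50 = 2
Step 3: 0.1 mL + 1.9 mL = 2 mL total → factor 2/0.1 = 20
Overall dilution factor = 15 × 2 × 20 = 600
Stock = 12.5 nM × 600 = 7500 nM = 7.50 μM

7.50 μM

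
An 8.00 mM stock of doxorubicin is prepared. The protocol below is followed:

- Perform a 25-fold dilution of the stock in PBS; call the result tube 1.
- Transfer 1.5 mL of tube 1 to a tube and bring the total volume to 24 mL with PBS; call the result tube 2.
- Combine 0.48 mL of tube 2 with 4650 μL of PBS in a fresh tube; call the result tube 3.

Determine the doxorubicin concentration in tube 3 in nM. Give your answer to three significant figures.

1.87 × 10^3 nM

Step 1: 25-fold → factor 25
Step 2: 1.5 mL brought to 24 mL → factor 24/1.5 = 16
Step 3: 0.48 mL + 4650 μL = 5.13 mL total → factor 5.13/0.48 = 10.688
Overall dilution factor = 25 × 16 × 10.688 = 4275
Final = 8.00 mM / 4275 = 0.001871 mM = 1.87 × 10^3 nM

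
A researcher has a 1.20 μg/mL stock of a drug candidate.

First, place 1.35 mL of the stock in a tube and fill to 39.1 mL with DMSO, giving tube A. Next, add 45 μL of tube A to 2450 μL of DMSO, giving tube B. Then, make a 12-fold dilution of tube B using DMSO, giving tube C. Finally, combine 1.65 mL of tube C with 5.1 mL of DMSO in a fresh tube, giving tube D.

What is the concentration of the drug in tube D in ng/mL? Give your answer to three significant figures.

0.0152 ng/mL

Step 1: 1.35 mL brought to 39.1 mL → factor 39.1/1.35 = 28.963
Step 2: 45 μL + 2450 μL = 2495 μL total → factor 2495/45 = 55.444
Step 3: 12-fold → factor 12
Step 4: 1.65 mL + 5.1 mL = 6.75 mL total → factor 6.75/1.65 = 4.0909
Overall dilution factor = 28.963 × 55.444 × 12 × 4.0909 = 78832
Final = 1.20 μg/mL / 78832 = 1.522 × 10^-5 μg/mL = 0.0152 ng/mL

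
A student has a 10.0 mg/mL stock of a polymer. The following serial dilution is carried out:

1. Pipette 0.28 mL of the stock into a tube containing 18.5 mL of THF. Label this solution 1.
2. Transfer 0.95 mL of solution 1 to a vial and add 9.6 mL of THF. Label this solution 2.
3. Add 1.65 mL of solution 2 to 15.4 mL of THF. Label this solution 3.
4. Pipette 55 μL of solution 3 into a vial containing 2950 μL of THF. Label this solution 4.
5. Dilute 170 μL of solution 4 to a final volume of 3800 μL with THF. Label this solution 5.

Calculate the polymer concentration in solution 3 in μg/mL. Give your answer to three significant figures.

1.30 μg/mL

Step 1: 0.28 mL + 18.5 mL = 18.78 mL total → factor 18.78/0.28 = 67.071
Step 2: 0.95 mL + 9.6 mL = 10.55 mL total → factor 10.55/0.95 = 11.105
Step 3: 1.65 mL + 15.4 mL = 17.05 mL total → factor 17.05/1.65 = 10.333
Dilution factor through solution 3 = 67.071 × 11.105 × 10.333 = 7696.7
[solution 3] = 10.0 mg/mL / 7696.7 = 0.001299 mg/mL = 1.30 μg/mL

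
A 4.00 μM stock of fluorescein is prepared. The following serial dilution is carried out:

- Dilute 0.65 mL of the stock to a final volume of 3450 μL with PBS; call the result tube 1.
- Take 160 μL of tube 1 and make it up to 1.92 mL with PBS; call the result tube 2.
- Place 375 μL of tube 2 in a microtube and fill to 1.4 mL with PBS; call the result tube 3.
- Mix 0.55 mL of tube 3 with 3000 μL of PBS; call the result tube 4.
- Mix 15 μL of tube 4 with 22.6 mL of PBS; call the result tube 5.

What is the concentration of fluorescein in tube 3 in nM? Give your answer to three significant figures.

Step 1: 0.65 mL brought to 3450 μL → factor 3.45/0.65 = 5.3077
Step 2: 160 μL brought to 1.92 mL → factor 1920/160 = 12
Step 3: 375 μL brought to 1.4 mL → factor 1400/375 = 3.7333
Dilution factor through tube 3 = 5.3077 × 12 × 3.7333 = 237.78
[tube 3] = 4.00 μM / 237.78 = 0.01682 μM = 16.8 nM

16.8 nM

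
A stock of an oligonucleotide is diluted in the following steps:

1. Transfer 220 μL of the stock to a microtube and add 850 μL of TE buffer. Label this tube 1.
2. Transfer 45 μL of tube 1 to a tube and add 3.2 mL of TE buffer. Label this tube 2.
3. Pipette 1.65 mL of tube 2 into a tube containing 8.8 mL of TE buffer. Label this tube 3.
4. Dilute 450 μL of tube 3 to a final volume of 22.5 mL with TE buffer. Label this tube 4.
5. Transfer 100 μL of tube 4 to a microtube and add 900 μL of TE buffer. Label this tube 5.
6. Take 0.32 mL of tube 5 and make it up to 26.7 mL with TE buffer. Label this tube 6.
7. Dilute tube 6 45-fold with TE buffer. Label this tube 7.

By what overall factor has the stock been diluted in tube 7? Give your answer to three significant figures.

4.17 × 10^9

Step 1: 220 μL + 850 μL = 1070 μL total → factor 1070/220 = 4.8636
Step 2: 45 μL + 3.2 mL = 3245 μL total → factor 3245/45 = 72.111
Step 3: 1.65 mL + 8.8 mL = 10.45 mL total → factor 10.45/1.65 = 6.3333
Step 4: 450 μL brought to 22.5 mL → factor 22500/450 = 50
Step 5: 100 μL + 900 μL = 1000 μL total → factor 1000/100 = 10
Step 6: 0.32 mL brought to 26.7 mL → factor 26.7/0.32 = 83.438
Step 7: 45-fold → factor 45
Overall dilution factor = 4.8636 × 72.111 × 6.3333 × 50 × 10 × 83.438 × 45 = 4.17 × 10^9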